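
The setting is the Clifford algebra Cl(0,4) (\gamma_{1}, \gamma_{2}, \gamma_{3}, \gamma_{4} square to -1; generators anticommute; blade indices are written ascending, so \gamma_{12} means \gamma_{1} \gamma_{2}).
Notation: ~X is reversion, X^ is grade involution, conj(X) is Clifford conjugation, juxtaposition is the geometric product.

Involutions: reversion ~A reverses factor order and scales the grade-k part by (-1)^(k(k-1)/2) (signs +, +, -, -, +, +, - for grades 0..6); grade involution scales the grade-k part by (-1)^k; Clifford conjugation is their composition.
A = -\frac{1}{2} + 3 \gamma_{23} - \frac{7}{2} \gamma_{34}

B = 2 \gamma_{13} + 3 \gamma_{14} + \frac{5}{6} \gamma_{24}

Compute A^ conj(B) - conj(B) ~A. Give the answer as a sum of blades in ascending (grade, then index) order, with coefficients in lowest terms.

first term: 6 \gamma_{12} - \frac{19}{2} \gamma_{13} + \frac{17}{2} \gamma_{14} - \frac{35}{12} \gamma_{23} + \frac{5}{12} \gamma_{24} - \frac{5}{2} \gamma_{34} - 9 \gamma_{1234}
second term: 6 \gamma_{12} - \frac{19}{2} \gamma_{13} + \frac{17}{2} \gamma_{14} - \frac{35}{12} \gamma_{23} + \frac{5}{12} \gamma_{24} - \frac{5}{2} \gamma_{34} + 9 \gamma_{1234}
Answer: -18 \gamma_{1234}


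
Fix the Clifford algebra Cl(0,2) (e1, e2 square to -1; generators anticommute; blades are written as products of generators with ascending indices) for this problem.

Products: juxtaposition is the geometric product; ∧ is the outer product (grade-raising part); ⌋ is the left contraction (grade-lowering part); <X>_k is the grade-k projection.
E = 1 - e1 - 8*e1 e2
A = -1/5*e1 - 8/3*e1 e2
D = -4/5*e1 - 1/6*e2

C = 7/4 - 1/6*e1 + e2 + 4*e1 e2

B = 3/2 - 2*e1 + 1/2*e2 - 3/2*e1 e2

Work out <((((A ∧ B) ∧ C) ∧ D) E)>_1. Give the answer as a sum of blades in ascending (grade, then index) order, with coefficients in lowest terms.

step 1: -3/10*e1 - 41/10*e1 e2
step 2: -21/40*e1 - 299/40*e1 e2
step 3: 7/80*e1 e2
step 4: 7/10 - 7/80*e2 + 7/80*e1 e2
step 5: -7/80*e2
Answer: -7/80*e2


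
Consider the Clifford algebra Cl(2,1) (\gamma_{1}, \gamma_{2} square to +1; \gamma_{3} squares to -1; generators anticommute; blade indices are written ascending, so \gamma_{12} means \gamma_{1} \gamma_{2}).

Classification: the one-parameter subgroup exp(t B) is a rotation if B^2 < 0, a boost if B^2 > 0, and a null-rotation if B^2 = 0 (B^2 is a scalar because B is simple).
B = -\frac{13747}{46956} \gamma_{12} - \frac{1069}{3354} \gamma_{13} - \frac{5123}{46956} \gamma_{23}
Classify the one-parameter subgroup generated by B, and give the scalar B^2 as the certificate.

B^2 term by term: the squares give (-\frac{13747}{46956})^2*(\gamma_{12})^2 + (-\frac{1069}{3354})^2*(\gamma_{13})^2 + (-\frac{5123}{46956})^2*(\gamma_{23})^2 = \frac{188980009}{2204865936}*(-1) + \frac{1142761}{11249316}*(+1) + \frac{26245129}{2204865936}*(+1) = \frac{1}{36} (each basis 2-blade squares to minus the product of its generators' squares); cross terms between blades sharing an index anticommute and cancel. So B^2 = \frac{1}{36}.
Answer: boost, certificate B^2 = \frac{1}{36}. The invariant at work: B^2 = \frac{1}{36} is unchanged by conjugation, hence its sign classifies the subgroup whatever basis B is written in.


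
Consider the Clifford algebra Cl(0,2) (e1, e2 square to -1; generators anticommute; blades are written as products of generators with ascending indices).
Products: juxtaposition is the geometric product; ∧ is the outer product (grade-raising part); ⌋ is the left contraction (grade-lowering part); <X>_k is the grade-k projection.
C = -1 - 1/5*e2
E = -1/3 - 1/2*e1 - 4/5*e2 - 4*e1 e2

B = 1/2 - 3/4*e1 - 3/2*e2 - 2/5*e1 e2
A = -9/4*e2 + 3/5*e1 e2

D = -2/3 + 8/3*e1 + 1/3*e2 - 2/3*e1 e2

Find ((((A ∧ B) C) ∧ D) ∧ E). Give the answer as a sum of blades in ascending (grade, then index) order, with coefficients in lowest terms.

step 1: -9/8*e2 - 111/80*e1 e2
step 2: -9/40 - 111/400*e1 + 9/8*e2 + 111/80*e1 e2
step 3: 3/20 - 83/200*e1 - 33/40*e2 - 1547/400*e1 e2
step 4: -1/20 + 19/300*e1 + 31/200*e2 + 913/1500*e1 e2
Answer: -1/20 + 19/300*e1 + 31/200*e2 + 913/1500*e1 e2


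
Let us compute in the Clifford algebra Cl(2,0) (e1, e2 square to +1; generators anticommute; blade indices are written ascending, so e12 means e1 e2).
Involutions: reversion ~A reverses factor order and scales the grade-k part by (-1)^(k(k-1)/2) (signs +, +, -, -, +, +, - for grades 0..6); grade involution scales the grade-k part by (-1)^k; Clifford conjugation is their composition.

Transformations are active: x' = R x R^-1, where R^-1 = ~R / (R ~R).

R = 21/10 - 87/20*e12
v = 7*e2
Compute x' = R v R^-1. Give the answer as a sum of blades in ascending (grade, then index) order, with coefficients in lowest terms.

~R = 21/10 + 87/20*e12, and R ~R = 9333/400, so R^-1 = ~R / (9333/400).
R v = -609/20*e1 + 147/10*e2
Answer: -5684/1037*e1 - 4515/1037*e2


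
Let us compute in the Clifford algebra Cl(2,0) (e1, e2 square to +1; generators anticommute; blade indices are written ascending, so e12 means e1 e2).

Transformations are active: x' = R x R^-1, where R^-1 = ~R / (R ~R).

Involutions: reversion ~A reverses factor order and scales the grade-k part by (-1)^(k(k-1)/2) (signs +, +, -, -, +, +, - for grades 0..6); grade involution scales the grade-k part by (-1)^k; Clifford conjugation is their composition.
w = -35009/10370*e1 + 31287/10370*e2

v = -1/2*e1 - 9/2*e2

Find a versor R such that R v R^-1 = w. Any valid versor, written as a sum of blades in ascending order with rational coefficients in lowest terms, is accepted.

Equal squares first: v^2 = w^2 = 41/2. Then v + w = -20097/5185*e1 - 7689/5185*e2 is a versor taking v to w, provided it is invertible.
Answer: -20097/5185*e1 - 7689/5185*e2


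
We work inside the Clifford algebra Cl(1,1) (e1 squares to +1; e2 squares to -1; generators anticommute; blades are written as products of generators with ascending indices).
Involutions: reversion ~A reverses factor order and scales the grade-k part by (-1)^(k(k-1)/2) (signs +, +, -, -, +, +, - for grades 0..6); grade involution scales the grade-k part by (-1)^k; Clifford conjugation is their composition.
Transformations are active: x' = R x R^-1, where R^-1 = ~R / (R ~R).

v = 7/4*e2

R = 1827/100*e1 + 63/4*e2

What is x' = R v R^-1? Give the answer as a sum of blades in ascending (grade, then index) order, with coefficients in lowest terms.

~R = 1827/100*e1 + 63/4*e2, and R ~R = 107163/1250, so R^-1 = ~R / (107163/1250).
R v = -441/16 + 12789/400*e1 e2
Answer: -5075/432*e1 - 5131/432*e2


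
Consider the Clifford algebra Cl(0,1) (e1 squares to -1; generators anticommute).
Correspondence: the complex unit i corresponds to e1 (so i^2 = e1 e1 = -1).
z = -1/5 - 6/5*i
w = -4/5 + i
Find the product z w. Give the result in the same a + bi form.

In blades: z = -1/5 - 6/5*e1, w = -4/5 + e1.
Distribute z over w term by term (generator squares from the signature, products reordered to ascending indices): (-1/5)*w = 4/25 - 1/5*e1; (-6/5*e1)*w = 6/5 + 24/25*e1.
Sum: 34/25 + 19/25*e1; translating back through the correspondence:
Answer: 34/25 + 19/25*i


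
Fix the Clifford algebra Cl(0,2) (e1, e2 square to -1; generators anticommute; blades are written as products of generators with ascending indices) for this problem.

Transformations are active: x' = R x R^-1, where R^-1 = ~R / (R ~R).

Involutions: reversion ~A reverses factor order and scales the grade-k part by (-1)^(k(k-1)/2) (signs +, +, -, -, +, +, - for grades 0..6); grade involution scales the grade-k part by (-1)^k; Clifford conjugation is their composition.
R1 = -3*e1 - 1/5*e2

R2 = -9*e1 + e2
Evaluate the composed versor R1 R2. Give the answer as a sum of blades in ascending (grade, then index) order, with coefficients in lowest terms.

Distribute over the terms of R1 (each basis-blade product reordered to ascending indices, repeated generators contracted through their squares):
(-3*e1) R2 = -27 - 3*e1 e2
(-1/5*e2) R2 = 1/5 - 9/5*e1 e2
Summing the partial products and collecting blades:
Answer: -134/5 - 24/5*e1 e2


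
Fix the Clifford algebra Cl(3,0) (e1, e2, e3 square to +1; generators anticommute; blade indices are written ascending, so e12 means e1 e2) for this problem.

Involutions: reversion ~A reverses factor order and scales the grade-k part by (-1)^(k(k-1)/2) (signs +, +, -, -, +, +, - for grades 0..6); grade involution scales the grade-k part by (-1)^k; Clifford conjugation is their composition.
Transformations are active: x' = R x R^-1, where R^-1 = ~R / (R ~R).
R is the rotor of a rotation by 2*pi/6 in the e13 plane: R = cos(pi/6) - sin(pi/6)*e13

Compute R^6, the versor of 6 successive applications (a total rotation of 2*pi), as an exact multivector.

The rotor phase is half the rotation angle and phases add under composition, so 6 steps in the e13 plane accumulate phase 6*(pi/6) = pi: R^6 = cos(pi) - sin(pi)*e13.
cos(pi) = -1 and sin(pi) = 0, so R^6 = -1. The total rotation 2*pi is 1 full turn, so every vector returns to itself, yet the rotor is -1, on the OTHER sheet of the double cover (an odd number of 2*pi turns).
Answer: -1


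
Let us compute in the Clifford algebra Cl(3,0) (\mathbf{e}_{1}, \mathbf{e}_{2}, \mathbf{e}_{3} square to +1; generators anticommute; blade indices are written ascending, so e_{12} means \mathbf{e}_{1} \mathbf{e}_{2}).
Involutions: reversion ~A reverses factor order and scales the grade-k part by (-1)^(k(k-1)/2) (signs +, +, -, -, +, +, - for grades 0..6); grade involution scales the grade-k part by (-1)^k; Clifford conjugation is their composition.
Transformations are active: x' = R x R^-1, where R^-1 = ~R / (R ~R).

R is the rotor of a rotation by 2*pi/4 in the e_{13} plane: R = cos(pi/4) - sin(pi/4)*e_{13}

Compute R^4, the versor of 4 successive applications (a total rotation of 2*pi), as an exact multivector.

Rotor phase runs at HALF the rotation angle; powers of one rotor simply add phase, so after 4 steps in e_{13} the phase is 4*pi/4 = \pi and R^4 = cos(\pi) - sin(\pi)*e_{13}.
cos(\pi) = -1 and sin(\pi) = 0, so R^4 = -1. The total rotation 2*pi is 1 full turn, so every vector returns to itself, yet the rotor is -1, on the OTHER sheet of the double cover (an odd number of 2*pi turns).
Answer: -1


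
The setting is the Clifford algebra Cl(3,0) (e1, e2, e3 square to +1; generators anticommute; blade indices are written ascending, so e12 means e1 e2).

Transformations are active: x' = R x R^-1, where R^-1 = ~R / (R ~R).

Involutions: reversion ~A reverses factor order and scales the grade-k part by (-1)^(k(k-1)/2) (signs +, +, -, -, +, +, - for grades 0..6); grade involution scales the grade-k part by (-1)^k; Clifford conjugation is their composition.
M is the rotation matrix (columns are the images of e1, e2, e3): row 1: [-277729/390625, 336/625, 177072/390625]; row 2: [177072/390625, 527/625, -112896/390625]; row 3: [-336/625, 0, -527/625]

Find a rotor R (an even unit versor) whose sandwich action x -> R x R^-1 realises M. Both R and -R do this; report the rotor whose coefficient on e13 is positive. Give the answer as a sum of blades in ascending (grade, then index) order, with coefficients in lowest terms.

Method: write R = a + b12*e12 + b13*e13 + b23*e23 with a^2 + b12^2 + b13^2 + b23^2 = 1 (so R^-1 = ~R). Expanding the columns R e_j ~R gives tr M = 4a^2 - 1 and, from the antisymmetric part, M21 - M12 = -4a*b12, M13 - M31 = 4a*b13, M32 - M23 = -4a*b23.
Here tr M = -277729/390625, so a^2 = (1 + tr M)/4 = 28224/390625 and a = ±168/625. Taking a = 168/625: M21 - M12 = -32928/390625, M13 - M31 = 387072/390625, M32 - M23 = 112896/390625, giving b12 = 49/625, b13 = 576/625, b23 = -168/625, i.e. R = 168/625 + 49/625*e12 + 576/625*e13 - 168/625*e23.
Its e13 coefficient is already positive.
Answer: 168/625 + 49/625*e12 + 576/625*e13 - 168/625*e23. Note: both R and -R realise this M (trace -277729/390625); the covering map identifies them, and the e13-coefficient sign is the tie-breaker.


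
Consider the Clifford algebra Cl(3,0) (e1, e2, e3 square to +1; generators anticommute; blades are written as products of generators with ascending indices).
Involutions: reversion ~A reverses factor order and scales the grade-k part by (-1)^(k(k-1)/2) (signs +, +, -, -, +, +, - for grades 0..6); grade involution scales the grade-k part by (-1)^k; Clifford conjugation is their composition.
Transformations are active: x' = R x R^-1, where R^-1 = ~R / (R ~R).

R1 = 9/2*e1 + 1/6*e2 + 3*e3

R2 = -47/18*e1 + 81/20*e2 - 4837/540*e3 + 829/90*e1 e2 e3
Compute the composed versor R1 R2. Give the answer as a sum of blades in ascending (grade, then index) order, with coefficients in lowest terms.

Distribute over the terms of R1 (each basis-blade product reordered to ascending indices, repeated generators contracted through their squares):
(9/2*e1) R2 = -47/4 + 729/40*e1 e2 - 4837/120*e1 e3 + 829/20*e2 e3
(1/6*e2) R2 = 27/40 + 47/108*e1 e2 - 829/540*e1 e3 - 4837/3240*e2 e3
(3*e3) R2 = -4837/180 + 829/30*e1 e2 + 47/6*e1 e3 - 243/20*e2 e3
Summing the partial products and collecting blades:
Answer: -13661/360 + 49997/1080*e1 e2 - 36731/1080*e1 e3 + 18019/648*e2 e3


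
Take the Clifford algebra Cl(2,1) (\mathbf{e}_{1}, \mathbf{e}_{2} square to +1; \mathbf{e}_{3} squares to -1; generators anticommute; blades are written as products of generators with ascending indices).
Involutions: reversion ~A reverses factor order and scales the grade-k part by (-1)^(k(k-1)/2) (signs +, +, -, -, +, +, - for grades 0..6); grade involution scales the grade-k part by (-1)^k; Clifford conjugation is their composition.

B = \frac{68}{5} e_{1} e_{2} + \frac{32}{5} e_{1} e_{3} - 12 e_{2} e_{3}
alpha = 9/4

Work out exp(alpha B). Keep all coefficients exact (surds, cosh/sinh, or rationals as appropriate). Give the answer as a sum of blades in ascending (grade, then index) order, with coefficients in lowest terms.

B^2 term by term: the squares give (\frac{68}{5})^2*(e_{1} e_{2})^2 + (\frac{32}{5})^2*(e_{1} e_{3})^2 + (-12)^2*(e_{2} e_{3})^2 = \frac{4624}{25}*(-1) + \frac{1024}{25}*(+1) + 144*(+1) = 0 (each basis 2-blade squares to minus the product of its generators' squares); cross terms between blades sharing an index anticommute and cancel. So B^2 = 0.
B^2 = 0, so the series truncates immediately: exp(alpha B) = 1 + alpha B (parabolic case).
Answer: 1 + \frac{153}{5} e_{1} e_{2} + \frac{72}{5} e_{1} e_{3} - 27 e_{2} e_{3}


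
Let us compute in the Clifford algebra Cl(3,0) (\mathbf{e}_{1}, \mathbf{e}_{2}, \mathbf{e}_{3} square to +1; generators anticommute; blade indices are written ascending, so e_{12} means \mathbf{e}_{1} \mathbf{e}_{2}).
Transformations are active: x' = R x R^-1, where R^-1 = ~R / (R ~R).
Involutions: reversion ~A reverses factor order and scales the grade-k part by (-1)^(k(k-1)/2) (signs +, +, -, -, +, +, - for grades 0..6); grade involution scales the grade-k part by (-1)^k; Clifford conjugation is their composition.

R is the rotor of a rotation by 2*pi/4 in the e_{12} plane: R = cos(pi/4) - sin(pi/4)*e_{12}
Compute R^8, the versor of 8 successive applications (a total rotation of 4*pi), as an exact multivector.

Because a rotor carries half the rotation angle, composing 8 copies of this e_{12}-plane rotor multiplies the phase: 8*(pi/4) = 2 \pi, hence R^8 = cos(2 \pi) - sin(2 \pi)*e_{12}.
cos(2 \pi) = 1 and sin(2 \pi) = 0, so R^8 = 1. The total rotation 4*pi is 2 full turns, so every vector returns to itself, yet the rotor is +1, back on the identity sheet (an even number of 2*pi turns).
Answer: 1


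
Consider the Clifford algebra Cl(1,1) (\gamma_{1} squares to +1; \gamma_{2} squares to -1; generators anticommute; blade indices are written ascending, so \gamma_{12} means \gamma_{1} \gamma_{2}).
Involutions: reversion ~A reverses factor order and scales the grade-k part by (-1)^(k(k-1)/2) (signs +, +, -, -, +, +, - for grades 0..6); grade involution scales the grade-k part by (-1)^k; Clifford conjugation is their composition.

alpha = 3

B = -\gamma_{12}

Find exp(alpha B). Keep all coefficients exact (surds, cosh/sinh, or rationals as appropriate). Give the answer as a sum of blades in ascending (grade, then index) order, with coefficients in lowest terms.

B^2 = (-1)^2*(\gamma_{12})^2 = 1*(+1) = 1 (a basis 2-blade squares to minus the product of its generators' squares).
B^2 = 1 — hyperbolic case — the even/odd split gives cosh and sinh: l = 1, alpha*l = 3, so exp(alpha B) = cosh(3) + (sinh(3)/1)*B = \cosh{\left(3 \right)} + (\sinh{\left(3 \right)})*B.
Answer: \cosh{\left(3 \right)} - \sinh{\left(3 \right)} \gamma_{12}


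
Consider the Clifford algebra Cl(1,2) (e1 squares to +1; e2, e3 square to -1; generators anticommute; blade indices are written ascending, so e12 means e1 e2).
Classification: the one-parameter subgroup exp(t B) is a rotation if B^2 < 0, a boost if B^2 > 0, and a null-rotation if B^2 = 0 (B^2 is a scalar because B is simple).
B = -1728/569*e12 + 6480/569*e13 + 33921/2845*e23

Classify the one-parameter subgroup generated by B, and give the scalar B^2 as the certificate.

B^2 term by term: the squares give (-1728/569)^2*(e12)^2 + (6480/569)^2*(e13)^2 + (33921/2845)^2*(e23)^2 = 2985984/323761*(+1) + 41990400/323761*(+1) + 1150634241/8094025*(-1) = -81/25 (each basis 2-blade squares to minus the product of its generators' squares); cross terms between blades sharing an index anticommute and cancel. So B^2 = -81/25.
Answer: rotation, certificate B^2 = -81/25. The scalar -81/25 is the complete invariant here: its sign names the subgroup type.


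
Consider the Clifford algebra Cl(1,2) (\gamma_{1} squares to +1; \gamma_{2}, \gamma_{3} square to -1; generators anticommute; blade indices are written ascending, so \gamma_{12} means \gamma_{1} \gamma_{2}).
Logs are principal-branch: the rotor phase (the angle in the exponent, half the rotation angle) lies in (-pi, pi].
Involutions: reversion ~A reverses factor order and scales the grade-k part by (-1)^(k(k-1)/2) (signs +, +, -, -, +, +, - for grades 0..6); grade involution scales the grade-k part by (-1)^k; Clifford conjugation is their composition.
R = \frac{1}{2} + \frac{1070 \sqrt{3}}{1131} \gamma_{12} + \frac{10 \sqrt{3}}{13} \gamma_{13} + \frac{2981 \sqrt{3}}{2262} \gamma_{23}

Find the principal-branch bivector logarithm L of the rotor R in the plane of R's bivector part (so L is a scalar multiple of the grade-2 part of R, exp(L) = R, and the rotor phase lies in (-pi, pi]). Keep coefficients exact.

The scalar part of R is \frac{1}{2}, which pins the rotor phase on the principal branch; dividing the bivector part by the sine of that phase recovers the unit plane, and L is the phase times that plane.
Concretely: cos(phase) = \frac{1}{2} gives phase = ±\frac{\pi}{3}, and since phase/sin(phase) is even the sign is immaterial: L = (phase/sin(phase)) * <R>_2 = (\frac{2 \sqrt{3} \pi}{9}) * <R>_2.
Answer: \frac{2140 \pi}{3393} \gamma_{12} + \frac{20 \pi}{39} \gamma_{13} + \frac{2981 \pi}{3393} \gamma_{23}


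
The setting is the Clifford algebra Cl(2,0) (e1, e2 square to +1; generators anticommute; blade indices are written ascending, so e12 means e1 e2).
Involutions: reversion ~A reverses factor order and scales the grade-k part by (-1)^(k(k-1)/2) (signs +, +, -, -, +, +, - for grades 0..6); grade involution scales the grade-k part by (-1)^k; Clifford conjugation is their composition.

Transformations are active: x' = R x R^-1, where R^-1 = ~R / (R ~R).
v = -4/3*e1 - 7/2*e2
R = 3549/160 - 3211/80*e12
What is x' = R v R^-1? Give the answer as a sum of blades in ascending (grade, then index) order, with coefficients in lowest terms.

~R = 3549/160 + 3211/80*e12, and R ~R = 10767497/5120, so R^-1 = ~R / (10767497/5120).
R v = 3549/32*e1 - 25181/192*e2
Answer: 4154/1131*e1 + 553/754*e2


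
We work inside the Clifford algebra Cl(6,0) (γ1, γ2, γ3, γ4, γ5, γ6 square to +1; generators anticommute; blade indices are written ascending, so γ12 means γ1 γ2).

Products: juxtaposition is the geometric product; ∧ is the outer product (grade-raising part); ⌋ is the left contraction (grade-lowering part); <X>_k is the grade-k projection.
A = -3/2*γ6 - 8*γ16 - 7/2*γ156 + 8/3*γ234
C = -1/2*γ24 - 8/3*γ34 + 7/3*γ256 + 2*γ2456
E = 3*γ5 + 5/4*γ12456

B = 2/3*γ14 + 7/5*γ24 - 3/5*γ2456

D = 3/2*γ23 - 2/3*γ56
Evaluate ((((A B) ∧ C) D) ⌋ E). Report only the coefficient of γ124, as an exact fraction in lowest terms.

step 1: 56/15*γ3 - 16/3*γ46 - 16/9*γ123 - 21/10*γ124 - γ146 - 9/10*γ245 - 21/10*γ246 - 8/5*γ356 - 7/3*γ456 - 24/5*γ1245 - 56/5*γ1246 - 49/10*γ12456
step 2: 28/15*γ234 - 392/45*γ2356 - 124/15*γ23456
step 3: -14/5*γ4 - 784/135*γ23 + 196/15*γ56 - 248/45*γ234 + 62/5*γ456 - 56/45*γ23456
step 4: -31/2*γ12 - 49/3*γ124 - 7/2*γ1256
Answer: -49/3


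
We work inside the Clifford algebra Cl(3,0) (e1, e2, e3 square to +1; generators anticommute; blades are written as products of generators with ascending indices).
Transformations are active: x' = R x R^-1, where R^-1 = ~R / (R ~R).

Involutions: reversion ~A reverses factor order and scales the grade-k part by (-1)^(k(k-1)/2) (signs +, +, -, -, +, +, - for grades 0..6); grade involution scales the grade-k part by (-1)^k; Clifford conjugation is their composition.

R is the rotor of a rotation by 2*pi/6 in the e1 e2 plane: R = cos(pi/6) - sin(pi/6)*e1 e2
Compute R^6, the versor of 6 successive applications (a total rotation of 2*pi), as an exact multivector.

Half-angle bookkeeping: 6 applications in e1 e2 add up to rotor phase 6*pi/6 = pi, so R^6 = cos(pi) - sin(pi)*e1 e2.
cos(pi) = -1 and sin(pi) = 0, so R^6 = -1. The total rotation 2*pi is 1 full turn, so every vector returns to itself, yet the rotor is -1, on the OTHER sheet of the double cover (an odd number of 2*pi turns).
Answer: -1


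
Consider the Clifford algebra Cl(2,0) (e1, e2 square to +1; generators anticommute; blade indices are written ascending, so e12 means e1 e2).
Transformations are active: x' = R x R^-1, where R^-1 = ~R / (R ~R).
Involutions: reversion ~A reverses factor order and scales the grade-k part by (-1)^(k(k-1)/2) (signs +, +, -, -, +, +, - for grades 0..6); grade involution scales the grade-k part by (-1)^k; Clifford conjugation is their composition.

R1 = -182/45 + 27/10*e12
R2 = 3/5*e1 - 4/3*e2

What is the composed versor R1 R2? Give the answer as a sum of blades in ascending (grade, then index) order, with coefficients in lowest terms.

Distribute over the terms of R1 (each basis-blade product reordered to ascending indices, repeated generators contracted through their squares):
(-182/45) R2 = -182/75*e1 + 728/135*e2
(27/10*e12) R2 = -18/5*e1 - 81/50*e2
Summing the partial products and collecting blades:
Answer: -452/75*e1 + 5093/1350*e2


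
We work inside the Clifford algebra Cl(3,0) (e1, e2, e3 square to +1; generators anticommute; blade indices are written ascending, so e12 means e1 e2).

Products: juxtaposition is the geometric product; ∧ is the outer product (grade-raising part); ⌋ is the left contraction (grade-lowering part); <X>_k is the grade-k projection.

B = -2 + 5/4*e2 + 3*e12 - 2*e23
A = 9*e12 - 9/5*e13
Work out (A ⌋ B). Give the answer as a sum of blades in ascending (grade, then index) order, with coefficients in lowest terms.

step 1: -27
Answer: -27


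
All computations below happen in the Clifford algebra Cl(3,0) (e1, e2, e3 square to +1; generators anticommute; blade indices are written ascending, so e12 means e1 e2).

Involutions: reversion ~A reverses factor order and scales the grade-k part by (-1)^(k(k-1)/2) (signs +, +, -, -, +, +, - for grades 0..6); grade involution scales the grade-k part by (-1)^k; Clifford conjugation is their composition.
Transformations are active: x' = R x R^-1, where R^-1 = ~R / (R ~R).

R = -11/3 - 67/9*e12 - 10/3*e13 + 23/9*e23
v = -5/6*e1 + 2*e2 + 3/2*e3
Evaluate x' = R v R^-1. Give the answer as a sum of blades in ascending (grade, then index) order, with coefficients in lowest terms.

~R = -11/3 + 67/9*e12 + 10/3*e13 - 23/9*e23, and R ~R = 7007/81, so R^-1 = ~R / (7007/81).
R v = -101/6*e1 - 262/27*e2 - 241/18*e3 - 179/27*e123
Answer: 3741/2002*e1 - 130/77*e2 + 4661/6006*e3


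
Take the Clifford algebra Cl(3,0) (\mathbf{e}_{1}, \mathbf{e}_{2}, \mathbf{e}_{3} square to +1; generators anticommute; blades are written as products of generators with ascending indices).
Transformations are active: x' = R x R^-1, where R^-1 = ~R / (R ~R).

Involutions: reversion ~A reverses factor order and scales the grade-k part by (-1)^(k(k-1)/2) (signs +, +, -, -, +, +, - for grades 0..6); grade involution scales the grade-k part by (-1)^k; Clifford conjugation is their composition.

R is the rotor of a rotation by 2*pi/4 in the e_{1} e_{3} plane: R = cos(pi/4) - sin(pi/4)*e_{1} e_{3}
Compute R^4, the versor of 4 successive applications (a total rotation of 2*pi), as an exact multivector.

Rotor phase runs at HALF the rotation angle; powers of one rotor simply add phase, so after 4 steps in e_{1} e_{3} the phase is 4*pi/4 = \pi and R^4 = cos(\pi) - sin(\pi)*e_{1} e_{3}.
cos(\pi) = -1 and sin(\pi) = 0, so R^4 = -1. The total rotation 2*pi is 1 full turn, so every vector returns to itself, yet the rotor is -1, on the OTHER sheet of the double cover (an odd number of 2*pi turns).
Answer: -1


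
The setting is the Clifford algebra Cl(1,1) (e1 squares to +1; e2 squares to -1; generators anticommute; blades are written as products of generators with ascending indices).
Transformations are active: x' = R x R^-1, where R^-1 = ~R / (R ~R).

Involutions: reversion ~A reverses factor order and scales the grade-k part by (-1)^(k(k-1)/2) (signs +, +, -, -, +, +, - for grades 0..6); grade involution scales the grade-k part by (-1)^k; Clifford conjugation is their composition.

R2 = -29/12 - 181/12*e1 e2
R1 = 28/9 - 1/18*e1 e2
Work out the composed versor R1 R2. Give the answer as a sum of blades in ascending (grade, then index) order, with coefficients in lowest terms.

Distribute over the terms of R1 (each basis-blade product reordered to ascending indices, repeated generators contracted through their squares):
(28/9) R2 = -203/27 - 1267/27*e1 e2
(-1/18*e1 e2) R2 = 181/216 + 29/216*e1 e2
Summing the partial products and collecting blades:
Answer: -481/72 - 1123/24*e1 e2


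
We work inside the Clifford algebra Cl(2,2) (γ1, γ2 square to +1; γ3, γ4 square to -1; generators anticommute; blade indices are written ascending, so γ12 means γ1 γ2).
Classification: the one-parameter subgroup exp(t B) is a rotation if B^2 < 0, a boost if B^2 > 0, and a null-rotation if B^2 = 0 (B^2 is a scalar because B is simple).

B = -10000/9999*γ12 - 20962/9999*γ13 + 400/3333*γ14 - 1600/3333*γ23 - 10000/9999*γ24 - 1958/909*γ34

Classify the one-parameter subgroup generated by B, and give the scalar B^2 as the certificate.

B^2 term by term: the squares give (-10000/9999)^2*(γ12)^2 + (-20962/9999)^2*(γ13)^2 + (400/3333)^2*(γ14)^2 + (-1600/3333)^2*(γ23)^2 + (-10000/9999)^2*(γ24)^2 + (-1958/909)^2*(γ34)^2 = 100000000/99980001*(-1) + 439405444/99980001*(+1) + 160000/11108889*(+1) + 2560000/11108889*(+1) + 100000000/99980001*(+1) + 3833764/826281*(-1) = 0 (each basis 2-blade squares to minus the product of its generators' squares); cross terms between blades sharing an index anticommute and cancel; the commuting (index-disjoint) pairs give grade-4 terms 2*c*c'*(blade product), which cancel blade by blade — γ1234: 3560000/826281 - 419240000/99980001 - 1280000/11108889 = 0 — confirming B is simple. So B^2 = 0.
Answer: null-rotation, certificate B^2 = 0. Key observation: B^2 = 0 is a conjugation invariant, so its sign decides the class regardless of the surface form of B.


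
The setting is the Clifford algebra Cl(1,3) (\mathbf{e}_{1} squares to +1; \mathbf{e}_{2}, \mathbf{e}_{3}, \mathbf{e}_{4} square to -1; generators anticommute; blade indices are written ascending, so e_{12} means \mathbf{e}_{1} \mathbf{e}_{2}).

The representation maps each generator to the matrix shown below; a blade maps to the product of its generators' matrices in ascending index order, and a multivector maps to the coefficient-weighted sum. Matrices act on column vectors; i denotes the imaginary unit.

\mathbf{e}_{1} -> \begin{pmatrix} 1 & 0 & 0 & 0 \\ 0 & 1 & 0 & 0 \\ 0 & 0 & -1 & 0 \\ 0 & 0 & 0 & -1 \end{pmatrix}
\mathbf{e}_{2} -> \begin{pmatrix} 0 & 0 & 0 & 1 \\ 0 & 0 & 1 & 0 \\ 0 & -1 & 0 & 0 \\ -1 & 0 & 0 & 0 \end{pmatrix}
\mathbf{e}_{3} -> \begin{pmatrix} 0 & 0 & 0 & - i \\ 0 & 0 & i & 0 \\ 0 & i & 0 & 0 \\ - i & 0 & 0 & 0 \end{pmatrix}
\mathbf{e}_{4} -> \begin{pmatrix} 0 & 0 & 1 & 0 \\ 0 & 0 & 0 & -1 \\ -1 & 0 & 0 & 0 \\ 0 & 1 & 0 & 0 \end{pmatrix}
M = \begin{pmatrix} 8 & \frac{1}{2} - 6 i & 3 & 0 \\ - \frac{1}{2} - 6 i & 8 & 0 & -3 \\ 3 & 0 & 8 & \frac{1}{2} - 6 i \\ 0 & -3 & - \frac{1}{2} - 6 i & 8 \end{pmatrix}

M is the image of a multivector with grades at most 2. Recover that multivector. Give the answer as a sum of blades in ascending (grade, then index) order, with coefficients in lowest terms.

Method: the blade images are trace-orthogonal — tr(rho(e_A) rho(e_B)^-1) = 4 if A = B and 0 otherwise — and rho(e_A)^-1 = (e_A)^2 * rho(e_A) with (e_A)^2 = +1 or -1, so the coefficient of e_A in the preimage is (e_A)^2 * tr(M rho(e_A))/4.
Nonzero projections over blades of grade <= 2: 1: (1)^2 = +1, tr(M 1) = 32, coefficient 8; e_{14}: (e_{14})^2 = +1, tr(M rho(e_{14})) = 12, coefficient 3; e_{24}: (e_{24})^2 = -1, tr(M rho(e_{24})) = -2, coefficient \frac{1}{2}; e_{34}: (e_{34})^2 = -1, tr(M rho(e_{34})) = -24, coefficient 6. Every other blade of grade <= 2 projects to 0.
Answer: 8 + 3 e_{14} + \frac{1}{2} e_{24} + 6 e_{34}


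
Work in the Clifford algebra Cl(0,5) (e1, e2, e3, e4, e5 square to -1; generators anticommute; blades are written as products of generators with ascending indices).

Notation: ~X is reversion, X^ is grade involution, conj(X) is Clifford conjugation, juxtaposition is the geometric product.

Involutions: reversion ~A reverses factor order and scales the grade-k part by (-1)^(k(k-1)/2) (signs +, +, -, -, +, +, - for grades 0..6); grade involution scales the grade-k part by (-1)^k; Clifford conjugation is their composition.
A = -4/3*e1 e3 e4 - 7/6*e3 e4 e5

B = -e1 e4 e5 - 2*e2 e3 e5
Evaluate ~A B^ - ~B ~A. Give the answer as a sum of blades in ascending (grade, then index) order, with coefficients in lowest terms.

first term: 7/6*e1 e3 - 7/3*e2 e4 + 4/3*e3 e5 + 8/3*e1 e2 e4 e5
second term: -7/6*e1 e3 + 7/3*e2 e4 - 4/3*e3 e5 + 8/3*e1 e2 e4 e5
Answer: 7/3*e1 e3 - 14/3*e2 e4 + 8/3*e3 e5


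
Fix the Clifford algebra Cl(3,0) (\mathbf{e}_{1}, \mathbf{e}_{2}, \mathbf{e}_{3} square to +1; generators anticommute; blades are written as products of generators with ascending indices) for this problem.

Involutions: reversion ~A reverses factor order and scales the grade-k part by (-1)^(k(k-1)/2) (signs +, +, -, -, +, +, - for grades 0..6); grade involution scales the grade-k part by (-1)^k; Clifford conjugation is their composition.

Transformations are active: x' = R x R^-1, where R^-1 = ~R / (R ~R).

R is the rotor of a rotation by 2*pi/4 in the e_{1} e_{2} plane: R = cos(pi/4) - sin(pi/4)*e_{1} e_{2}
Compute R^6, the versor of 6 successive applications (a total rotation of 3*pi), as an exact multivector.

The rotor phase is half the rotation angle and phases add under composition, so 6 steps in the e_{1} e_{2} plane accumulate phase 6*(pi/4) = \frac{3 \pi}{2}: R^6 = cos(\frac{3 \pi}{2}) - sin(\frac{3 \pi}{2})*e_{1} e_{2}.
cos(\frac{3 \pi}{2}) = 0 and sin(\frac{3 \pi}{2}) = -1, so R^6 = e_{1} e_{2}. The net rotation is 1*pi (after discarding 1 full turn, each of which contributes a factor -1 to the rotor); the rotor keeps the half-angle phase exactly.
Answer: e_{1} e_{2}


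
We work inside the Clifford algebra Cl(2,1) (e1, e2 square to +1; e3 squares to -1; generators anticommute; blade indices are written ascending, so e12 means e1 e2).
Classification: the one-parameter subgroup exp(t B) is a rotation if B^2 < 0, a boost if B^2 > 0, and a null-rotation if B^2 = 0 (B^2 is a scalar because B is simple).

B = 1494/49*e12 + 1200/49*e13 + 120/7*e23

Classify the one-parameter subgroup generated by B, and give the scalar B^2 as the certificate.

B^2 term by term: the squares give (1494/49)^2*(e12)^2 + (1200/49)^2*(e13)^2 + (120/7)^2*(e23)^2 = 2232036/2401*(-1) + 1440000/2401*(+1) + 14400/49*(+1) = -36 (each basis 2-blade squares to minus the product of its generators' squares); cross terms between blades sharing an index anticommute and cancel. So B^2 = -36.
Answer: rotation, certificate B^2 = -36. Certificate logic: -36 is a conjugation-invariant scalar, so its sign fixes rotation versus boost versus null-rotation outright.


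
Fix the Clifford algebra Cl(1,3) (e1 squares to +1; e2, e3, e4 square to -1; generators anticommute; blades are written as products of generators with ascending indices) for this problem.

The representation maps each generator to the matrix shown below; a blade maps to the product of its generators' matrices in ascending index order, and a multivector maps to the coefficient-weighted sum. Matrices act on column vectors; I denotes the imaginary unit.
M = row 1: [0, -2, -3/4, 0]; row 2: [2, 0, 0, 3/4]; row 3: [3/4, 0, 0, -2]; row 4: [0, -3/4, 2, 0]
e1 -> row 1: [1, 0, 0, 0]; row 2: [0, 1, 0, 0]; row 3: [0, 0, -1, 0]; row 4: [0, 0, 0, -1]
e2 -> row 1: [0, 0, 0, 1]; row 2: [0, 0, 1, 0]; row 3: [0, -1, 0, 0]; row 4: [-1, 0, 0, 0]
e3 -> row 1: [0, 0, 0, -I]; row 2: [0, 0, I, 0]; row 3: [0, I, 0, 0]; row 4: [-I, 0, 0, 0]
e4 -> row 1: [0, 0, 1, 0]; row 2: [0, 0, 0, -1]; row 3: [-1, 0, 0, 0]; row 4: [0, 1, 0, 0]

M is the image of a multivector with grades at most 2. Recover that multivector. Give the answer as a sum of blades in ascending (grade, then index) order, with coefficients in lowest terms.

Method: the blade images are trace-orthogonal — tr(rho(e_A) rho(e_B)^-1) = 4 if A = B and 0 otherwise — and rho(e_A)^-1 = (e_A)^2 * rho(e_A) with (e_A)^2 = +1 or -1, so the coefficient of e_A in the preimage is (e_A)^2 * tr(M rho(e_A))/4.
Nonzero projections over blades of grade <= 2: e4: (e4)^2 = -1, tr(M rho(e4)) = 3, coefficient -3/4; e2 e4: (e2 e4)^2 = -1, tr(M rho(e2 e4)) = 8, coefficient -2. Every other blade of grade <= 2 projects to 0.
Answer: -3/4*e4 - 2*e2 e4


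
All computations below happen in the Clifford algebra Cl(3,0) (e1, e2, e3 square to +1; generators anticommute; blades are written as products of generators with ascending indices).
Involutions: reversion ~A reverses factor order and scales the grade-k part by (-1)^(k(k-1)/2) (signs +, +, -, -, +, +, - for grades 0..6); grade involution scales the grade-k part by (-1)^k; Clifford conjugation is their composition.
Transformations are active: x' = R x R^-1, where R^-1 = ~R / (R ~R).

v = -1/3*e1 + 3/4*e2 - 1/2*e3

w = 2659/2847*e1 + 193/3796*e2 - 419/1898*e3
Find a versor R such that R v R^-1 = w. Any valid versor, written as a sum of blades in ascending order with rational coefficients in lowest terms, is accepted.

R = v + w = 570/949*e1 + 760/949*e2 - 684/949*e3 works: the equal norms (133/144) guarantee its sandwich swaps v into w.
Answer: 570/949*e1 + 760/949*e2 - 684/949*e3


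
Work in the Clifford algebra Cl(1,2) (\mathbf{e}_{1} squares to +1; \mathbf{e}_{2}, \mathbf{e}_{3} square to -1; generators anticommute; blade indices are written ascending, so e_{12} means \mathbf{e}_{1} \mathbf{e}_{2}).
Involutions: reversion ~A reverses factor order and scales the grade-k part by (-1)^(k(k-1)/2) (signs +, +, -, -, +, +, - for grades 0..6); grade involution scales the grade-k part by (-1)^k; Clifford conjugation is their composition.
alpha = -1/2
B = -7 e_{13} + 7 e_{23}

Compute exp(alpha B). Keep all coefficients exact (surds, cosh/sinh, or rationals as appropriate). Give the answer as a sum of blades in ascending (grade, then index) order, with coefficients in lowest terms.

B^2 term by term: the squares give (-7)^2*(e_{13})^2 + (7)^2*(e_{23})^2 = 49*(+1) + 49*(-1) = 0 (each basis 2-blade squares to minus the product of its generators' squares); cross terms between blades sharing an index anticommute and cancel. So B^2 = 0.
B^2 = 0, so the series closes: exp(alpha B) = 1 + alpha B (parabolic case).
Answer: 1 + \frac{7}{2} e_{13} - \frac{7}{2} e_{23}


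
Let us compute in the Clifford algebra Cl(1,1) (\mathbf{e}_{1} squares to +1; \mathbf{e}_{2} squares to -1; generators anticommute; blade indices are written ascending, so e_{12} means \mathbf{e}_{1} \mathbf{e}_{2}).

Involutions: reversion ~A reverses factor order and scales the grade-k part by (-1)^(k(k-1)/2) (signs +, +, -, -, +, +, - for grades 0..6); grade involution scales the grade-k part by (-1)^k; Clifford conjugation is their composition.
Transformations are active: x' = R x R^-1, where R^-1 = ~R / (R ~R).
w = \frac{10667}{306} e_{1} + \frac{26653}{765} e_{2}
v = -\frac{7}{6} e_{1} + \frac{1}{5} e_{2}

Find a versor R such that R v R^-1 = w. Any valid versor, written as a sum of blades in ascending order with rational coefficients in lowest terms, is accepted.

R = v + w = \frac{5155}{153} e_{1} + \frac{26806}{765} e_{2} works: the equal norms (\frac{1189}{900}) guarantee its sandwich swaps v into w.
Answer: \frac{5155}{153} e_{1} + \frac{26806}{765} e_{2}


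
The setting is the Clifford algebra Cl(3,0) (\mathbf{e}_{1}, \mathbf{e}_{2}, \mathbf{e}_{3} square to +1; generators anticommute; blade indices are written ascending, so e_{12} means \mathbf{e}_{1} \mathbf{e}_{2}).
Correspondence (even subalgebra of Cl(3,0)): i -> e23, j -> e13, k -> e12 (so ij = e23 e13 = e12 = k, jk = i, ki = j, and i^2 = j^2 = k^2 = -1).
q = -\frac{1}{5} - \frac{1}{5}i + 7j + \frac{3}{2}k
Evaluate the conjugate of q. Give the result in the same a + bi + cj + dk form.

In blades: q = -\frac{1}{5} + \frac{3}{2} e_{12} + 7 e_{13} - \frac{1}{5} e_{23}.
Quaternion conjugation is reversion on the even subalgebra: the scalar is fixed and every grade-2 blade flips sign, giving -\frac{1}{5} - \frac{3}{2} e_{12} - 7 e_{13} + \frac{1}{5} e_{23}; translating back:
Answer: -\frac{1}{5} + \frac{1}{5}i - 7j - \frac{3}{2}k


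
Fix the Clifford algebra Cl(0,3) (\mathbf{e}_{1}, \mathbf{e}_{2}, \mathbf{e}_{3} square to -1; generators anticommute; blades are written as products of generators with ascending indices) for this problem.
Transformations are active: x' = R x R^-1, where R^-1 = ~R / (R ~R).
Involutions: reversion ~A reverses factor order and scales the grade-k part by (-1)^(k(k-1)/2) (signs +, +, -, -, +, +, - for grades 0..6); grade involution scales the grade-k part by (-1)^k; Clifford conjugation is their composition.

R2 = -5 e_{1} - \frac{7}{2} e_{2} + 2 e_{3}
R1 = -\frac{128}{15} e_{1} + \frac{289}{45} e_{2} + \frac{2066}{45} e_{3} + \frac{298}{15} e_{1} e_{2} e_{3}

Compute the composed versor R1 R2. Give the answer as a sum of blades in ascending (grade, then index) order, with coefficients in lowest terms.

Distribute over the terms of R2 (each basis-blade product reordered to ascending indices, repeated generators contracted through their squares):
R1 (-5 e_{1}) = -\frac{128}{3} + \frac{289}{9} e_{1} e_{2} + \frac{2066}{9} e_{1} e_{3} + \frac{298}{3} e_{2} e_{3}
R1 (-\frac{7}{2} e_{2}) = \frac{2023}{90} + \frac{448}{15} e_{1} e_{2} - \frac{1043}{15} e_{1} e_{3} + \frac{7231}{45} e_{2} e_{3}
R1 (2 e_{3}) = -\frac{4132}{45} - \frac{596}{15} e_{1} e_{2} - \frac{256}{15} e_{1} e_{3} + \frac{578}{45} e_{2} e_{3}
Summing the partial products and collecting blades:
Answer: -\frac{10081}{90} + \frac{1001}{45} e_{1} e_{2} + \frac{6433}{45} e_{1} e_{3} + \frac{4093}{15} e_{2} e_{3}


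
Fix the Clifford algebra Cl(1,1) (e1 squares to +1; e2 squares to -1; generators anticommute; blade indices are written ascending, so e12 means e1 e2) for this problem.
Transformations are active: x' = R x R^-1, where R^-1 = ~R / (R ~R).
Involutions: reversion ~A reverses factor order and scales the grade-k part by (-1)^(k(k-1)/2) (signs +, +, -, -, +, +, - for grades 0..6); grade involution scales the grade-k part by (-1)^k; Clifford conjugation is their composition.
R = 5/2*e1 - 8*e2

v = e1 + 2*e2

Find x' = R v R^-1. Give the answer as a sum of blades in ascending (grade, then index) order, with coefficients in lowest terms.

~R = 5/2*e1 - 8*e2, and R ~R = -231/4, so R^-1 = ~R / (-231/4).
R v = 37/2 + 13*e12
Answer: -601/231*e1 + 722/231*e2


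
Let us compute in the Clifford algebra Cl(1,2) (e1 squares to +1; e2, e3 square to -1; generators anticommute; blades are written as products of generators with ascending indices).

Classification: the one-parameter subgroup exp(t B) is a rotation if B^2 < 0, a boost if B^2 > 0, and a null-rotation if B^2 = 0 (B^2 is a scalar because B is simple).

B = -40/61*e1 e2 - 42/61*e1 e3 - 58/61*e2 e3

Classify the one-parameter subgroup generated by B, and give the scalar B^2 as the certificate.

B^2 term by term: the squares give (-40/61)^2*(e1 e2)^2 + (-42/61)^2*(e1 e3)^2 + (-58/61)^2*(e2 e3)^2 = 1600/3721*(+1) + 1764/3721*(+1) + 3364/3721*(-1) = 0 (each basis 2-blade squares to minus the product of its generators' squares); cross terms between blades sharing an index anticommute and cancel. So B^2 = 0.
Answer: null-rotation, certificate B^2 = 0. Why this suffices: the scalar 0 survives any versor conjugation, so its sign alone determines the class however B is presented.
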